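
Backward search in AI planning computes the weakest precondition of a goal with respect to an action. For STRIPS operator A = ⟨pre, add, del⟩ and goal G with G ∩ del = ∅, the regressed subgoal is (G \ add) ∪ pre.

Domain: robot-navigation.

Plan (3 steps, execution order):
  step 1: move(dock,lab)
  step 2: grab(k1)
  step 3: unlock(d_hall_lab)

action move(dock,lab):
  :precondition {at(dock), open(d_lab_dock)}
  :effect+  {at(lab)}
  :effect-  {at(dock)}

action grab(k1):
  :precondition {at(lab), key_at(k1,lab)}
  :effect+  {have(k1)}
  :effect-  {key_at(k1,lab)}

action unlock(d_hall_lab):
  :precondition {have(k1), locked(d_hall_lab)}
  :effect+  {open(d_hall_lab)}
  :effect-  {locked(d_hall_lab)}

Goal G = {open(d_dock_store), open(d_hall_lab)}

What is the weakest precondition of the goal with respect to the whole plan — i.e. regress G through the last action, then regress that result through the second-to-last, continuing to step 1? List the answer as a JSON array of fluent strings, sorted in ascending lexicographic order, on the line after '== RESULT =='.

Work backward from the goal:
  through step 3 (unlock(d_hall_lab)): drop {open(d_hall_lab)}, keep {open(d_dock_store)}, require {have(k1), locked(d_hall_lab)}
    → {have(k1), locked(d_hall_lab), open(d_dock_store)}
  through step 2 (grab(k1)): drop {have(k1)}, keep {locked(d_hall_lab), open(d_dock_store)}, require {at(lab), key_at(k1,lab)}
    → {at(lab), key_at(k1,lab), locked(d_hall_lab), open(d_dock_store)}
  through step 1 (move(dock,lab)): drop {at(lab)}, keep {key_at(k1,lab), locked(d_hall_lab), open(d_dock_store)}, require {at(dock), open(d_lab_dock)}
    → {at(dock), key_at(k1,lab), locked(d_hall_lab), open(d_dock_store), open(d_lab_dock)}

== RESULT ==
["at(dock)", "key_at(k1,lab)", "locked(d_hall_lab)", "open(d_dock_store)", "open(d_lab_dock)"]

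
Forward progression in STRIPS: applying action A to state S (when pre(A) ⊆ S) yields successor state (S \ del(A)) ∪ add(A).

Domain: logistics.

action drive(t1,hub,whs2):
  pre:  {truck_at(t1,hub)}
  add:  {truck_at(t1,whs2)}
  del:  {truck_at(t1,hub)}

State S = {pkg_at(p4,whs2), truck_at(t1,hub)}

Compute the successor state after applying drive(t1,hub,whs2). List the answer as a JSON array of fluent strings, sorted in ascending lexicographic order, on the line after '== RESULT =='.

Compute (S \ del) ∪ add:
  pre ⊆ S: {truck_at(t1,hub)} ⊆ S  — applicable
  S \ del = {pkg_at(p4,whs2)}
  ∪ add   = {pkg_at(p4,whs2), truck_at(t1,whs2)}

== RESULT ==
["pkg_at(p4,whs2)", "truck_at(t1,whs2)"]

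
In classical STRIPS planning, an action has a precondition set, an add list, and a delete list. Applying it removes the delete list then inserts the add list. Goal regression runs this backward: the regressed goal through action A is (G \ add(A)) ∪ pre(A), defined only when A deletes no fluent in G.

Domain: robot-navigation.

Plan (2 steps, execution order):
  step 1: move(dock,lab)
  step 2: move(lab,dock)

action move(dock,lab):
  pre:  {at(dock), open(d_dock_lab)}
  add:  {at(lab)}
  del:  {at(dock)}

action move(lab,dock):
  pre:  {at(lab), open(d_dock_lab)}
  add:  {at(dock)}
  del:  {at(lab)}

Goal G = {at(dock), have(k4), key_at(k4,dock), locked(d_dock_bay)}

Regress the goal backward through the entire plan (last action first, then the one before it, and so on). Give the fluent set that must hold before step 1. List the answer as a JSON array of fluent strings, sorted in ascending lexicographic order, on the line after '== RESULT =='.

Work backward from the goal:
  through step 2 (move(lab,dock)): drop {at(dock)}, keep {have(k4), key_at(k4,dock), locked(d_dock_bay)}, require {at(lab), open(d_dock_lab)}
    → {at(lab), have(k4), key_at(k4,dock), locked(d_dock_bay), open(d_dock_lab)}
  through step 1 (move(dock,lab)): drop {at(lab)}, keep {have(k4), key_at(k4,dock), locked(d_dock_bay), open(d_dock_lab)}, require {at(dock), open(d_dock_lab)}
    → {at(dock), have(k4), key_at(k4,dock), locked(d_dock_bay), open(d_dock_lab)}

== RESULT ==
["at(dock)", "have(k4)", "key_at(k4,dock)", "locked(d_dock_bay)", "open(d_dock_lab)"]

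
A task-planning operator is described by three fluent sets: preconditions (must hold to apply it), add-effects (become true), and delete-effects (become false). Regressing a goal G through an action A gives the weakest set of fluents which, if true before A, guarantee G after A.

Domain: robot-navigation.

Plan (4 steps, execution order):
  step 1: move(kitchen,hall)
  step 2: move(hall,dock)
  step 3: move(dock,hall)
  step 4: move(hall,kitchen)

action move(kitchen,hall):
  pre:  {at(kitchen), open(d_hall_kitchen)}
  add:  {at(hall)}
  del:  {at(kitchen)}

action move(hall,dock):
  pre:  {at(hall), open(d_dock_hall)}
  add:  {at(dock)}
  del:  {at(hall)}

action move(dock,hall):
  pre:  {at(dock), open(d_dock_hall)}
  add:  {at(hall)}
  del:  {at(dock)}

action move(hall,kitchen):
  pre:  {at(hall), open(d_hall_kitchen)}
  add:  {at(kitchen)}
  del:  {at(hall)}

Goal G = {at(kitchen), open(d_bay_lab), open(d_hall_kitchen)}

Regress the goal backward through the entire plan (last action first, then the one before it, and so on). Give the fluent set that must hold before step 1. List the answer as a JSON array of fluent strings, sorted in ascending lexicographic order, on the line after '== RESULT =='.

Work backward from the goal:
  through step 4 (move(hall,kitchen)): drop {at(kitchen)}, keep {open(d_bay_lab), open(d_hall_kitchen)}, require {at(hall), open(d_hall_kitchen)}
    → {at(hall), open(d_bay_lab), open(d_hall_kitchen)}
  through step 3 (move(dock,hall)): drop {at(hall)}, keep {open(d_bay_lab), open(d_hall_kitchen)}, require {at(dock), open(d_dock_hall)}
    → {at(dock), open(d_bay_lab), open(d_dock_hall), open(d_hall_kitchen)}
  through step 2 (move(hall,dock)): drop {at(dock)}, keep {open(d_bay_lab), open(d_dock_hall), open(d_hall_kitchen)}, require {at(hall), open(d_dock_hall)}
    → {at(hall), open(d_bay_lab), open(d_dock_hall), open(d_hall_kitchen)}
  through step 1 (move(kitchen,hall)): drop {at(hall)}, keep {open(d_bay_lab), open(d_dock_hall), open(d_hall_kitchen)}, require {at(kitchen), open(d_hall_kitchen)}
    → {at(kitchen), open(d_bay_lab), open(d_dock_hall), open(d_hall_kitchen)}

== RESULT ==
["at(kitchen)", "open(d_bay_lab)", "open(d_dock_hall)", "open(d_hall_kitchen)"]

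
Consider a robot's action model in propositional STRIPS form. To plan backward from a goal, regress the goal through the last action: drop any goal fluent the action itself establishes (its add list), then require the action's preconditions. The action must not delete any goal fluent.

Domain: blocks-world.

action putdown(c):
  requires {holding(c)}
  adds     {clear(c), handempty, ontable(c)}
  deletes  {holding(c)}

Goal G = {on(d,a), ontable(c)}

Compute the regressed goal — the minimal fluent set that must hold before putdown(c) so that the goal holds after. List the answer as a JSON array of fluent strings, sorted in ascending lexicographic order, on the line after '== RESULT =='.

Regress:
  G ∩ del = {}  (empty — regression defined)
  G \ add = {on(d,a), ontable(c)} \ {clear(c), handempty, ontable(c)} = {on(d,a)}
  ∪ pre   = {on(d,a)} ∪ {holding(c)}
          = {holding(c), on(d,a)}

== RESULT ==
["holding(c)", "on(d,a)"]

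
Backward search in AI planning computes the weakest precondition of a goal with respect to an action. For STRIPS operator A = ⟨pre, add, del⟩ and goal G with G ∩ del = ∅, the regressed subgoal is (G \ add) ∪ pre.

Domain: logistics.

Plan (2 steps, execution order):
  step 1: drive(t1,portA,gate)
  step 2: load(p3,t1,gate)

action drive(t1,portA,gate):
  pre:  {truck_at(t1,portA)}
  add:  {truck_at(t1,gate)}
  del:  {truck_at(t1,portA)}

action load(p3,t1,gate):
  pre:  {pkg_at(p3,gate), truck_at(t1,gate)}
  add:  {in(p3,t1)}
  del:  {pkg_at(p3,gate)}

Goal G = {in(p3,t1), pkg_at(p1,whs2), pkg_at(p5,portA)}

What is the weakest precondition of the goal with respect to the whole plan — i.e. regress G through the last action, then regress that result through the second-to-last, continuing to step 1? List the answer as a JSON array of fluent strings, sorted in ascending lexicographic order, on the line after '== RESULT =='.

Regress step by step:
  through step 2 (load(p3,t1,gate)): drop {in(p3,t1)}, keep {pkg_at(p1,whs2), pkg_at(p5,portA)}, require {pkg_at(p3,gate), truck_at(t1,gate)}
    → {pkg_at(p1,whs2), pkg_at(p3,gate), pkg_at(p5,portA), truck_at(t1,gate)}
  through step 1 (drive(t1,portA,gate)): drop {truck_at(t1,gate)}, keep {pkg_at(p1,whs2), pkg_at(p3,gate), pkg_at(p5,portA)}, require {truck_at(t1,portA)}
    → {pkg_at(p1,whs2), pkg_at(p3,gate), pkg_at(p5,portA), truck_at(t1,portA)}

== RESULT ==
["pkg_at(p1,whs2)", "pkg_at(p3,gate)", "pkg_at(p5,portA)", "truck_at(t1,portA)"]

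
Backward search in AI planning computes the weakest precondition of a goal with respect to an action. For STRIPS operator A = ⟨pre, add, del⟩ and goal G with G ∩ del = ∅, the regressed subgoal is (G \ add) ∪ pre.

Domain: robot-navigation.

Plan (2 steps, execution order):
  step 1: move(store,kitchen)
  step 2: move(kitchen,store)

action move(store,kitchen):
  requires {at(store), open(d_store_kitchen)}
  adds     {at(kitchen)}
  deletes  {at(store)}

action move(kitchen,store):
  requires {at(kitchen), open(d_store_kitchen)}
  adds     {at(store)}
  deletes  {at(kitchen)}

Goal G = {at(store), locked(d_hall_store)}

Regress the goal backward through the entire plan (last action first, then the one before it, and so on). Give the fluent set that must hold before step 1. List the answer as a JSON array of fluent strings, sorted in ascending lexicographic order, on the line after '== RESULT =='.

Regress step by step:
  through step 2 (move(kitchen,store)): drop {at(store)}, keep {locked(d_hall_store)}, require {at(kitchen), open(d_store_kitchen)}
    → {at(kitchen), locked(d_hall_store), open(d_store_kitchen)}
  through step 1 (move(store,kitchen)): drop {at(kitchen)}, keep {locked(d_hall_store), open(d_store_kitchen)}, require {at(store), open(d_store_kitchen)}
    → {at(store), locked(d_hall_store), open(d_store_kitchen)}

== RESULT ==
["at(store)", "locked(d_hall_store)", "open(d_store_kitchen)"]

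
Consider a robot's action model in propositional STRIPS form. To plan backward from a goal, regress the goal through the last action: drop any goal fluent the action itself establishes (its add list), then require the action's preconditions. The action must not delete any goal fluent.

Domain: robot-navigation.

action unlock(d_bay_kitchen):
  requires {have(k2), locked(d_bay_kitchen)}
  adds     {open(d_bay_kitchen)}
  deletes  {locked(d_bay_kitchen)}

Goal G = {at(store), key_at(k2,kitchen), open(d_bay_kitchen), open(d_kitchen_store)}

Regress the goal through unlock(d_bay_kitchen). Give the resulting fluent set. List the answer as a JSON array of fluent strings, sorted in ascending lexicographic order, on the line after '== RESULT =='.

Compute (G \ add) ∪ pre:
  G ∩ del = {}  (empty — regression defined)
  G \ add = {at(store), key_at(k2,kitchen), open(d_bay_kitchen), open(d_kitchen_store)} \ {open(d_bay_kitchen)} = {at(store), key_at(k2,kitchen), open(d_kitchen_store)}
  ∪ pre   = {at(store), key_at(k2,kitchen), open(d_kitchen_store)} ∪ {have(k2), locked(d_bay_kitchen)}
          = {at(store), have(k2), key_at(k2,kitchen), locked(d_bay_kitchen), open(d_kitchen_store)}

== RESULT ==
["at(store)", "have(k2)", "key_at(k2,kitchen)", "locked(d_bay_kitchen)", "open(d_kitchen_store)"]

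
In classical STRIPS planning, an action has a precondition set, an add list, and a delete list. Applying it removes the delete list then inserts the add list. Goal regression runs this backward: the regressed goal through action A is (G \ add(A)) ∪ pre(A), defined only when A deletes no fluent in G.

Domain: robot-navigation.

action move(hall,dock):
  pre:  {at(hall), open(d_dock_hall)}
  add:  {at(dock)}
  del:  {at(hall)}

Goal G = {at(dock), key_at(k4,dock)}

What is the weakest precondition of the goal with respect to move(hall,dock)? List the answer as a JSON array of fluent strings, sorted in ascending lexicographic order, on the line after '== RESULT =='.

Regress:
  G ∩ del = {}  (empty — regression defined)
  G \ add = {at(dock), key_at(k4,dock)} \ {at(dock)} = {key_at(k4,dock)}
  ∪ pre   = {key_at(k4,dock)} ∪ {at(hall), open(d_dock_hall)}
          = {at(hall), key_at(k4,dock), open(d_dock_hall)}

== RESULT ==
["at(hall)", "key_at(k4,dock)", "open(d_dock_hall)"]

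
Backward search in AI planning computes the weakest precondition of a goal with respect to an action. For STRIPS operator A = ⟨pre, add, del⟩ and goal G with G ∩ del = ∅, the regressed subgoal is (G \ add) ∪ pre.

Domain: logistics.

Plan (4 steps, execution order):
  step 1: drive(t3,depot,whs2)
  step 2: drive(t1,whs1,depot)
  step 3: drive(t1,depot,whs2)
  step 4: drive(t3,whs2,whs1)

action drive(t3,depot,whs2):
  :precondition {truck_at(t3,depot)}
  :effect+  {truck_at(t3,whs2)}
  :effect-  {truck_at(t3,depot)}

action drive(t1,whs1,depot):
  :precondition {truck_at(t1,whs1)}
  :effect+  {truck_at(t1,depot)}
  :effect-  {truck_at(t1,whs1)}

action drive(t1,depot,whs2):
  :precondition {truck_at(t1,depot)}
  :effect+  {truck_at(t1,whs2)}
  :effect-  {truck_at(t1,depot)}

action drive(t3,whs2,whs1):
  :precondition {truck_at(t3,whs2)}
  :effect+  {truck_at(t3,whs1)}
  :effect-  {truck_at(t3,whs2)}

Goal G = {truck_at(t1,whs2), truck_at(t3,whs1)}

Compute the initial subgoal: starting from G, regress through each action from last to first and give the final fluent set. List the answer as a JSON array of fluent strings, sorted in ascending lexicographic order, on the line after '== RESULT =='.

Work backward from the goal:
  through step 4 (drive(t3,whs2,whs1)): drop {truck_at(t3,whs1)}, keep {truck_at(t1,whs2)}, require {truck_at(t3,whs2)}
    → {truck_at(t1,whs2), truck_at(t3,whs2)}
  through step 3 (drive(t1,depot,whs2)): drop {truck_at(t1,whs2)}, keep {truck_at(t3,whs2)}, require {truck_at(t1,depot)}
    → {truck_at(t1,depot), truck_at(t3,whs2)}
  through step 2 (drive(t1,whs1,depot)): drop {truck_at(t1,depot)}, keep {truck_at(t3,whs2)}, require {truck_at(t1,whs1)}
    → {truck_at(t1,whs1), truck_at(t3,whs2)}
  through step 1 (drive(t3,depot,whs2)): drop {truck_at(t3,whs2)}, keep {truck_at(t1,whs1)}, require {truck_at(t3,depot)}
    → {truck_at(t1,whs1), truck_at(t3,depot)}

== RESULT ==
["truck_at(t1,whs1)", "truck_at(t3,depot)"]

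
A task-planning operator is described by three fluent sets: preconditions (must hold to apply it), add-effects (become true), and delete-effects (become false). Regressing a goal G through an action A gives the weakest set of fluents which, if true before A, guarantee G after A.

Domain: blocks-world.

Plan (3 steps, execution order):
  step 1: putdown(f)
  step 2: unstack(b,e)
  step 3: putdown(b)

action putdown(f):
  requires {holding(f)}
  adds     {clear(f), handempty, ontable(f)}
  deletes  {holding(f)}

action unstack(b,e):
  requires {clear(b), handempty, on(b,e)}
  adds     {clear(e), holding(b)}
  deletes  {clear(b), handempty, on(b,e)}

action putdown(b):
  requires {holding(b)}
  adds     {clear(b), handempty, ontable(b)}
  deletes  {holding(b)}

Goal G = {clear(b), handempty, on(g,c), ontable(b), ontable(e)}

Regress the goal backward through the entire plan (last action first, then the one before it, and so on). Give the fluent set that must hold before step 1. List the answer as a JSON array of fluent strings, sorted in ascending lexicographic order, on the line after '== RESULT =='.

Regress step by step:
  through step 3 (putdown(b)): drop {clear(b), handempty, ontable(b)}, keep {on(g,c), ontable(e)}, require {holding(b)}
    → {holding(b), on(g,c), ontable(e)}
  through step 2 (unstack(b,e)): drop {holding(b)}, keep {on(g,c), ontable(e)}, require {clear(b), handempty, on(b,e)}
    → {clear(b), handempty, on(b,e), on(g,c), ontable(e)}
  through step 1 (putdown(f)): drop {handempty}, keep {clear(b), on(b,e), on(g,c), ontable(e)}, require {holding(f)}
    → {clear(b), holding(f), on(b,e), on(g,c), ontable(e)}

== RESULT ==
["clear(b)", "holding(f)", "on(b,e)", "on(g,c)", "ontable(e)"]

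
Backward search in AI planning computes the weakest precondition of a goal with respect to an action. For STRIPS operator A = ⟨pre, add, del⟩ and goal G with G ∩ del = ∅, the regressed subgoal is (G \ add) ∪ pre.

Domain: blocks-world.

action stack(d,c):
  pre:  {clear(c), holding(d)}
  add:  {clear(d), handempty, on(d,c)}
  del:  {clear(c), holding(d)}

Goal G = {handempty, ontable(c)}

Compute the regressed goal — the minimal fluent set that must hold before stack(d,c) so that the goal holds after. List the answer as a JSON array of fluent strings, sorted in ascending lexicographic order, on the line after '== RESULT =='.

Regress:
  G ∩ del = {}  (empty — regression defined)
  G \ add = {handempty, ontable(c)} \ {clear(d), handempty, on(d,c)} = {ontable(c)}
  ∪ pre   = {ontable(c)} ∪ {clear(c), holding(d)}
          = {clear(c), holding(d), ontable(c)}

== RESULT ==
["clear(c)", "holding(d)", "ontable(c)"]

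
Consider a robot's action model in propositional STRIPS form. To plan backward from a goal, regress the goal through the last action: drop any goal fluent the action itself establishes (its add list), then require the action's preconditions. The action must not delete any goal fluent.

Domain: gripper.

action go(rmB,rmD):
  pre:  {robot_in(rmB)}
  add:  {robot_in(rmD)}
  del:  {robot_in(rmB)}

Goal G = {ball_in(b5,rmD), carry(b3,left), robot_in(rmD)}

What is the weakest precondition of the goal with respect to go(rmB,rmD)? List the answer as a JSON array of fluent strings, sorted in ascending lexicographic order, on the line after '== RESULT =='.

Compute (G \ add) ∪ pre:
  G ∩ del = {}  (empty — regression defined)
  G \ add = {ball_in(b5,rmD), carry(b3,left), robot_in(rmD)} \ {robot_in(rmD)} = {ball_in(b5,rmD), carry(b3,left)}
  ∪ pre   = {ball_in(b5,rmD), carry(b3,left)} ∪ {robot_in(rmB)}
          = {ball_in(b5,rmD), carry(b3,left), robot_in(rmB)}

== RESULT ==
["ball_in(b5,rmD)", "carry(b3,left)", "robot_in(rmB)"]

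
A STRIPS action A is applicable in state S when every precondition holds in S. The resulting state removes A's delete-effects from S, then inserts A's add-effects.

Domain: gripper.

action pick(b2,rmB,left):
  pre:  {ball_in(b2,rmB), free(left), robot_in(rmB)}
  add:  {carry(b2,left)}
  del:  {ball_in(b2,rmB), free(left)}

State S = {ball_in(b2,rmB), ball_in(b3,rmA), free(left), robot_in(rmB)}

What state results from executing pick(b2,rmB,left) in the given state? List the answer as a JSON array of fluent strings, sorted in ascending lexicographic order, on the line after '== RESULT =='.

Progress:
  pre ⊆ S: {ball_in(b2,rmB), free(left), robot_in(rmB)} ⊆ S  — applicable
  S \ del = {ball_in(b3,rmA), robot_in(rmB)}
  ∪ add   = {ball_in(b3,rmA), carry(b2,left), robot_in(rmB)}

== RESULT ==
["ball_in(b3,rmA)", "carry(b2,left)", "robot_in(rmB)"]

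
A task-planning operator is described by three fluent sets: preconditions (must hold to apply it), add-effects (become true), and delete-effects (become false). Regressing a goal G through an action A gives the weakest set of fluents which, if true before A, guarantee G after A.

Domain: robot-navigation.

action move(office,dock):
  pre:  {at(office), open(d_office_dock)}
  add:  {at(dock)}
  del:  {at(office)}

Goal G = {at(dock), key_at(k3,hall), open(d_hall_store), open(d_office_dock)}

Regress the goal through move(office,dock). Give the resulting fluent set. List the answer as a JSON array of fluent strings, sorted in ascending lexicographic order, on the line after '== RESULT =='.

Compute (G \ add) ∪ pre:
  G ∩ del = {}  (empty — regression defined)
  G \ add = {at(dock), key_at(k3,hall), open(d_hall_store), open(d_office_dock)} \ {at(dock)} = {key_at(k3,hall), open(d_hall_store), open(d_office_dock)}
  ∪ pre   = {key_at(k3,hall), open(d_hall_store), open(d_office_dock)} ∪ {at(office), open(d_office_dock)}
          = {at(office), key_at(k3,hall), open(d_hall_store), open(d_office_dock)}

== RESULT ==
["at(office)", "key_at(k3,hall)", "open(d_hall_store)", "open(d_office_dock)"]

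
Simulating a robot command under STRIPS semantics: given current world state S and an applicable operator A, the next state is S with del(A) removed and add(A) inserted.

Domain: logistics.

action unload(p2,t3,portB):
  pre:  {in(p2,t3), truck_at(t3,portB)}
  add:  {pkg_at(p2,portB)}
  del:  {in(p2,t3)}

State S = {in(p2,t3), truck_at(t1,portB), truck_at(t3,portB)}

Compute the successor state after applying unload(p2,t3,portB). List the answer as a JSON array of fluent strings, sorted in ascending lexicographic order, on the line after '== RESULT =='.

Compute (S \ del) ∪ add:
  pre ⊆ S: {in(p2,t3), truck_at(t3,portB)} ⊆ S  — applicable
  S \ del = {truck_at(t1,portB), truck_at(t3,portB)}
  ∪ add   = {pkg_at(p2,portB), truck_at(t1,portB), truck_at(t3,portB)}

== RESULT ==
["pkg_at(p2,portB)", "truck_at(t1,portB)", "truck_at(t3,portB)"]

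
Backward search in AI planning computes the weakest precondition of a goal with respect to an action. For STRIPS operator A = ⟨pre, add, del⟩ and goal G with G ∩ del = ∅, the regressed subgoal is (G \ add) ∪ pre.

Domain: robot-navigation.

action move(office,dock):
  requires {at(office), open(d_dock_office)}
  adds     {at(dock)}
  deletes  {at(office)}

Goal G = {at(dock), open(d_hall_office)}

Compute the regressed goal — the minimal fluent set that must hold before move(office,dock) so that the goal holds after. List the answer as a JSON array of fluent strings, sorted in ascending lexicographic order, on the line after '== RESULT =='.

Regress:
  G ∩ del = {}  (empty — regression defined)
  G \ add = {at(dock), open(d_hall_office)} \ {at(dock)} = {open(d_hall_office)}
  ∪ pre   = {open(d_hall_office)} ∪ {at(office), open(d_dock_office)}
          = {at(office), open(d_dock_office), open(d_hall_office)}

== RESULT ==
["at(office)", "open(d_dock_office)", "open(d_hall_office)"]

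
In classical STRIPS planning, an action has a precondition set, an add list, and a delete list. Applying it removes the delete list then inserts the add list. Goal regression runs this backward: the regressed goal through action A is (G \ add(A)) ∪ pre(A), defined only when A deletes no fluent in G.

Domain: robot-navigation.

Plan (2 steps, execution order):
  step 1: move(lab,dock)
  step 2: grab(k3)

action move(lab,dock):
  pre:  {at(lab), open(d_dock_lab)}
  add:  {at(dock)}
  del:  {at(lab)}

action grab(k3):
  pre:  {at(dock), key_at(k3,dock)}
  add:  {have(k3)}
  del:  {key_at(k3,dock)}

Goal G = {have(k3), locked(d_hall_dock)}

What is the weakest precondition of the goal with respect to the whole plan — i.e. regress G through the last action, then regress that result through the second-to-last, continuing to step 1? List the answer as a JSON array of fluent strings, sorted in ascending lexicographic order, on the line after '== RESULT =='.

Work backward from the goal:
  through step 2 (grab(k3)): drop {have(k3)}, keep {locked(d_hall_dock)}, require {at(dock), key_at(k3,dock)}
    → {at(dock), key_at(k3,dock), locked(d_hall_dock)}
  through step 1 (move(lab,dock)): drop {at(dock)}, keep {key_at(k3,dock), locked(d_hall_dock)}, require {at(lab), open(d_dock_lab)}
    → {at(lab), key_at(k3,dock), locked(d_hall_dock), open(d_dock_lab)}

== RESULT ==
["at(lab)", "key_at(k3,dock)", "locked(d_hall_dock)", "open(d_dock_lab)"]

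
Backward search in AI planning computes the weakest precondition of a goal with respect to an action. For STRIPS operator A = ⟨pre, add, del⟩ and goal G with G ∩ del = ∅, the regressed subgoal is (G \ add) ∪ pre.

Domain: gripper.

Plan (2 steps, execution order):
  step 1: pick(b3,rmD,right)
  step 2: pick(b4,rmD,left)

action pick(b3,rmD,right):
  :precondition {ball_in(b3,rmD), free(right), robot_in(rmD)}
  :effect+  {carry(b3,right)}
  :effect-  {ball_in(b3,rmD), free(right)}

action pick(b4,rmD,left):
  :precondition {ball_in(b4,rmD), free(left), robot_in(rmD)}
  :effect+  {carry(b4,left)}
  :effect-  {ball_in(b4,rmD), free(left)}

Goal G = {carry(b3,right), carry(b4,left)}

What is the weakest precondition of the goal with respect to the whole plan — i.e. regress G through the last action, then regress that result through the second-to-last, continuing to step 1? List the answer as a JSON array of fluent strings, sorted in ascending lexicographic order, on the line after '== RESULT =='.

Regress step by step:
  through step 2 (pick(b4,rmD,left)): drop {carry(b4,left)}, keep {carry(b3,right)}, require {ball_in(b4,rmD), free(left), robot_in(rmD)}
    → {ball_in(b4,rmD), carry(b3,right), free(left), robot_in(rmD)}
  through step 1 (pick(b3,rmD,right)): drop {carry(b3,right)}, keep {ball_in(b4,rmD), free(left), robot_in(rmD)}, require {ball_in(b3,rmD), free(right), robot_in(rmD)}
    → {ball_in(b3,rmD), ball_in(b4,rmD), free(left), free(right), robot_in(rmD)}

== RESULT ==
["ball_in(b3,rmD)", "ball_in(b4,rmD)", "free(left)", "free(right)", "robot_in(rmD)"]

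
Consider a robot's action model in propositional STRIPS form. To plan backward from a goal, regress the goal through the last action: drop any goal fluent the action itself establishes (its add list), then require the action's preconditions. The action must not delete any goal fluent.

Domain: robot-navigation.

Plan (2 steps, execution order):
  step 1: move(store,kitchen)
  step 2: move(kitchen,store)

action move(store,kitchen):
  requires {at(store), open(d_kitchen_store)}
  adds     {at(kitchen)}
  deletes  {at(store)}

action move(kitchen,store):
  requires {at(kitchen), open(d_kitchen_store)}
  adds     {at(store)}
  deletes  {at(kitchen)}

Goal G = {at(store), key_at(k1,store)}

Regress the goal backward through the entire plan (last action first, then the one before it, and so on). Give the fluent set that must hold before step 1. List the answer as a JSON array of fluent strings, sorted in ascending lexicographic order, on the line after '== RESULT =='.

Work backward from the goal:
  through step 2 (move(kitchen,store)): drop {at(store)}, keep {key_at(k1,store)}, require {at(kitchen), open(d_kitchen_store)}
    → {at(kitchen), key_at(k1,store), open(d_kitchen_store)}
  through step 1 (move(store,kitchen)): drop {at(kitchen)}, keep {key_at(k1,store), open(d_kitchen_store)}, require {at(store), open(d_kitchen_store)}
    → {at(store), key_at(k1,store), open(d_kitchen_store)}

== RESULT ==
["at(store)", "key_at(k1,store)", "open(d_kitchen_store)"]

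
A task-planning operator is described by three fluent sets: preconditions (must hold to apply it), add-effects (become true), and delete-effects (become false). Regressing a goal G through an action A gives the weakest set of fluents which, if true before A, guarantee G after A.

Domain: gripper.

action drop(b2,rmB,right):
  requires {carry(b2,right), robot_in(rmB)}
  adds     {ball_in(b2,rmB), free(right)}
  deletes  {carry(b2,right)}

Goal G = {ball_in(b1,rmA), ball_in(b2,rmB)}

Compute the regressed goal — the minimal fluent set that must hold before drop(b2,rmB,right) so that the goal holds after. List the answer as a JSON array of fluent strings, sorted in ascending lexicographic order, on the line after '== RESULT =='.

Regress:
  G ∩ del = {}  (empty — regression defined)
  G \ add = {ball_in(b1,rmA), ball_in(b2,rmB)} \ {ball_in(b2,rmB), free(right)} = {ball_in(b1,rmA)}
  ∪ pre   = {ball_in(b1,rmA)} ∪ {carry(b2,right), robot_in(rmB)}
          = {ball_in(b1,rmA), carry(b2,right), robot_in(rmB)}

== RESULT ==
["ball_in(b1,rmA)", "carry(b2,right)", "robot_in(rmB)"]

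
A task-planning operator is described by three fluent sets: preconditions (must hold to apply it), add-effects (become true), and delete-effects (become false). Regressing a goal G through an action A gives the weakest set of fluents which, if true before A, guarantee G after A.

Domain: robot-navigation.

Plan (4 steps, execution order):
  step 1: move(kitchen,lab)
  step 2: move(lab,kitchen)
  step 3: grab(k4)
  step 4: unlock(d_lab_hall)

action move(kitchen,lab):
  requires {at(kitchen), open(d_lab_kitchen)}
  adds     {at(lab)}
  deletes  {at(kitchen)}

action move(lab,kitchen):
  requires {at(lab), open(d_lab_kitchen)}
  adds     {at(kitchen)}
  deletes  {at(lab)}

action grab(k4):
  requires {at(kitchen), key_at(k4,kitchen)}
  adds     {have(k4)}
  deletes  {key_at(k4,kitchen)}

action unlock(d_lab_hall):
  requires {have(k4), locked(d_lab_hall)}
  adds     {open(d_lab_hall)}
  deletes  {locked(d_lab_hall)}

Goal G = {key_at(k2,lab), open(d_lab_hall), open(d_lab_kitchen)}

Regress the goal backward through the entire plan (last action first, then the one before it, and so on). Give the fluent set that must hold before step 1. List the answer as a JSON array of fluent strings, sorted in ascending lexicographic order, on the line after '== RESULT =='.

Regress step by step:
  through step 4 (unlock(d_lab_hall)): drop {open(d_lab_hall)}, keep {key_at(k2,lab), open(d_lab_kitchen)}, require {have(k4), locked(d_lab_hall)}
    → {have(k4), key_at(k2,lab), locked(d_lab_hall), open(d_lab_kitchen)}
  through step 3 (grab(k4)): drop {have(k4)}, keep {key_at(k2,lab), locked(d_lab_hall), open(d_lab_kitchen)}, require {at(kitchen), key_at(k4,kitchen)}
    → {at(kitchen), key_at(k2,lab), key_at(k4,kitchen), locked(d_lab_hall), open(d_lab_kitchen)}
  through step 2 (move(lab,kitchen)): drop {at(kitchen)}, keep {key_at(k2,lab), key_at(k4,kitchen), locked(d_lab_hall), open(d_lab_kitchen)}, require {at(lab), open(d_lab_kitchen)}
    → {at(lab), key_at(k2,lab), key_at(k4,kitchen), locked(d_lab_hall), open(d_lab_kitchen)}
  through step 1 (move(kitchen,lab)): drop {at(lab)}, keep {key_at(k2,lab), key_at(k4,kitchen), locked(d_lab_hall), open(d_lab_kitchen)}, require {at(kitchen), open(d_lab_kitchen)}
    → {at(kitchen), key_at(k2,lab), key_at(k4,kitchen), locked(d_lab_hall), open(d_lab_kitchen)}

== RESULT ==
["at(kitchen)", "key_at(k2,lab)", "key_at(k4,kitchen)", "locked(d_lab_hall)", "open(d_lab_kitchen)"]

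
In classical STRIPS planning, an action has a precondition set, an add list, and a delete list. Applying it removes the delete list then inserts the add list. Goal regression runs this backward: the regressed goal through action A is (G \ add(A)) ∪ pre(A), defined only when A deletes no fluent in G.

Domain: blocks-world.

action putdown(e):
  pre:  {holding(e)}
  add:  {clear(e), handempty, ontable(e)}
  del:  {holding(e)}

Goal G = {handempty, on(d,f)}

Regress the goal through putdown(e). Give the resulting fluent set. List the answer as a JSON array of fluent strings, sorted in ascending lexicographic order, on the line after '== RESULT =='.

Compute (G \ add) ∪ pre:
  G ∩ del = {}  (empty — regression defined)
  G \ add = {handempty, on(d,f)} \ {clear(e), handempty, ontable(e)} = {on(d,f)}
  ∪ pre   = {on(d,f)} ∪ {holding(e)}
          = {holding(e), on(d,f)}

== RESULT ==
["holding(e)", "on(d,f)"]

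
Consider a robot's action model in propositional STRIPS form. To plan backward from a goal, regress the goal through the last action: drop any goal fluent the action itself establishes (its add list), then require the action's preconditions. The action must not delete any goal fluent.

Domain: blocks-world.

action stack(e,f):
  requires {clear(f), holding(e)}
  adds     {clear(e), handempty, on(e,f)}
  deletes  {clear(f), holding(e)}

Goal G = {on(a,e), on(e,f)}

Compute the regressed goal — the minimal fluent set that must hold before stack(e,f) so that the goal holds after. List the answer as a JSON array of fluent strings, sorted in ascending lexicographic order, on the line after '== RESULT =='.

Compute (G \ add) ∪ pre:
  G ∩ del = {}  (empty — regression defined)
  G \ add = {on(a,e), on(e,f)} \ {clear(e), handempty, on(e,f)} = {on(a,e)}
  ∪ pre   = {on(a,e)} ∪ {clear(f), holding(e)}
          = {clear(f), holding(e), on(a,e)}

== RESULT ==
["clear(f)", "holding(e)", "on(a,e)"]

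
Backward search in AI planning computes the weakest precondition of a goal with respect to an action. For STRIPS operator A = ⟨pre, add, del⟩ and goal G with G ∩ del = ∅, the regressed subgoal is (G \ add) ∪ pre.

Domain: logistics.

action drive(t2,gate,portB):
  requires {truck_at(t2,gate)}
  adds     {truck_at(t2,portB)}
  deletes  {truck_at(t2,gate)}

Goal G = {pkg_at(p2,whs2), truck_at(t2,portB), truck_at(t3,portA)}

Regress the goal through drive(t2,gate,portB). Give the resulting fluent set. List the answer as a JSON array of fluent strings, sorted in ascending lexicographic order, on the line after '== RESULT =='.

Regress:
  G ∩ del = {}  (empty — regression defined)
  G \ add = {pkg_at(p2,whs2), truck_at(t2,portB), truck_at(t3,portA)} \ {truck_at(t2,portB)} = {pkg_at(p2,whs2), truck_at(t3,portA)}
  ∪ pre   = {pkg_at(p2,whs2), truck_at(t3,portA)} ∪ {truck_at(t2,gate)}
          = {pkg_at(p2,whs2), truck_at(t2,gate), truck_at(t3,portA)}

== RESULT ==
["pkg_at(p2,whs2)", "truck_at(t2,gate)", "truck_at(t3,portA)"]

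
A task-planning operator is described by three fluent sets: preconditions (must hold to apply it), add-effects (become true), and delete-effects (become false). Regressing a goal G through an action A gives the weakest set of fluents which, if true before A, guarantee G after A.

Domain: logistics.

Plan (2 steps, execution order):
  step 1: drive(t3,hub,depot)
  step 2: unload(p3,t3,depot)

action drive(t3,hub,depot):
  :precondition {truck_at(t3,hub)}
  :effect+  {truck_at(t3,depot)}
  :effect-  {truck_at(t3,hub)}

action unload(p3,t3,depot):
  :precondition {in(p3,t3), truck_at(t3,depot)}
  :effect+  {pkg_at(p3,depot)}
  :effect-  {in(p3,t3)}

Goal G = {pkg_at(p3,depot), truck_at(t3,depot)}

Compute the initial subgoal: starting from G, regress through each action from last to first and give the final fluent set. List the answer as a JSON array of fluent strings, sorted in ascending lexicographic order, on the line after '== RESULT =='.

Work backward from the goal:
  through step 2 (unload(p3,t3,depot)): drop {pkg_at(p3,depot)}, keep {truck_at(t3,depot)}, require {in(p3,t3), truck_at(t3,depot)}
    → {in(p3,t3), truck_at(t3,depot)}
  through step 1 (drive(t3,hub,depot)): drop {truck_at(t3,depot)}, keep {in(p3,t3)}, require {truck_at(t3,hub)}
    → {in(p3,t3), truck_at(t3,hub)}

== RESULT ==
["in(p3,t3)", "truck_at(t3,hub)"]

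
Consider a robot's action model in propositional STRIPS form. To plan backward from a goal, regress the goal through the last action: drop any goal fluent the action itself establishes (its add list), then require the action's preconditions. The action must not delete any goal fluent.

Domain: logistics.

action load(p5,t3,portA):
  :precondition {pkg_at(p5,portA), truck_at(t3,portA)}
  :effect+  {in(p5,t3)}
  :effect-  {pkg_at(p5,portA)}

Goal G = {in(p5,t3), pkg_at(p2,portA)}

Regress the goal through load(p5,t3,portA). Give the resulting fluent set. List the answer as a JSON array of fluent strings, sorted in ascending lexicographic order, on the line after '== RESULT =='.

Compute (G \ add) ∪ pre:
  G ∩ del = {}  (empty — regression defined)
  G \ add = {in(p5,t3), pkg_at(p2,portA)} \ {in(p5,t3)} = {pkg_at(p2,portA)}
  ∪ pre   = {pkg_at(p2,portA)} ∪ {pkg_at(p5,portA), truck_at(t3,portA)}
          = {pkg_at(p2,portA), pkg_at(p5,portA), truck_at(t3,portA)}

== RESULT ==
["pkg_at(p2,portA)", "pkg_at(p5,portA)", "truck_at(t3,portA)"]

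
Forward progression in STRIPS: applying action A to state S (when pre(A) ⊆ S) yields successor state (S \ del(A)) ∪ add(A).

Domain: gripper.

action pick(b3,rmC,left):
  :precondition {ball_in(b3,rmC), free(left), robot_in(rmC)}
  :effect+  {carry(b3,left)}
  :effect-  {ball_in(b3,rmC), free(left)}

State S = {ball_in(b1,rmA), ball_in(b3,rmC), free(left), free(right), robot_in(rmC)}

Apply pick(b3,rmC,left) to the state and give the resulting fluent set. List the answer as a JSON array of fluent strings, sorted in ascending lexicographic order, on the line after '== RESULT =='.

Compute (S \ del) ∪ add:
  pre ⊆ S: {ball_in(b3,rmC), free(left), robot_in(rmC)} ⊆ S  — applicable
  S \ del = {ball_in(b1,rmA), free(right), robot_in(rmC)}
  ∪ add   = {ball_in(b1,rmA), carry(b3,left), free(right), robot_in(rmC)}

== RESULT ==
["ball_in(b1,rmA)", "carry(b3,left)", "free(right)", "robot_in(rmC)"]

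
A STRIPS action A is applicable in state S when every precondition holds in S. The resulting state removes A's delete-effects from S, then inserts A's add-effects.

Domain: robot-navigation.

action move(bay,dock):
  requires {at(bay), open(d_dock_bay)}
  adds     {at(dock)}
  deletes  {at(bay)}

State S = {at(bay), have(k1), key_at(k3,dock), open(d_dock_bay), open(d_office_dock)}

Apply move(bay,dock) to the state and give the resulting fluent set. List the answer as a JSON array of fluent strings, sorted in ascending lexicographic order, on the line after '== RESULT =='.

Compute (S \ del) ∪ add:
  pre ⊆ S: {at(bay), open(d_dock_bay)} ⊆ S  — applicable
  S \ del = {have(k1), key_at(k3,dock), open(d_dock_bay), open(d_office_dock)}
  ∪ add   = {at(dock), have(k1), key_at(k3,dock), open(d_dock_bay), open(d_office_dock)}

== RESULT ==
["at(dock)", "have(k1)", "key_at(k3,dock)", "open(d_dock_bay)", "open(d_office_dock)"]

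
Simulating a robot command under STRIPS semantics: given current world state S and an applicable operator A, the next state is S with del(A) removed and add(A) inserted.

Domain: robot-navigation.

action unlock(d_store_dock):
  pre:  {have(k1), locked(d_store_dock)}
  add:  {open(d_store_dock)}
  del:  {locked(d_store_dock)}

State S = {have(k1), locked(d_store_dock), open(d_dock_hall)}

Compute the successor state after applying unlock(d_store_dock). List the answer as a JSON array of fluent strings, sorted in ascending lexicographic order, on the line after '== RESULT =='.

Compute (S \ del) ∪ add:
  pre ⊆ S: {have(k1), locked(d_store_dock)} ⊆ S  — applicable
  S \ del = {have(k1), open(d_dock_hall)}
  ∪ add   = {have(k1), open(d_dock_hall), open(d_store_dock)}

== RESULT ==
["have(k1)", "open(d_dock_hall)", "open(d_store_dock)"]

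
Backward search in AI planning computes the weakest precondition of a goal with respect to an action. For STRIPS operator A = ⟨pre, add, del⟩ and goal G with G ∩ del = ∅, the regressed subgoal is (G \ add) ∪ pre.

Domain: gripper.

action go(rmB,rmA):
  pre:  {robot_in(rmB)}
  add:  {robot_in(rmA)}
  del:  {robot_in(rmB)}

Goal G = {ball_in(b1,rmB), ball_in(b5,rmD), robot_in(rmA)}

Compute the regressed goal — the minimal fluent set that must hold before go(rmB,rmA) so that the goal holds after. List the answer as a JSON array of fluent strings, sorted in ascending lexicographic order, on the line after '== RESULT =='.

Regress:
  G ∩ del = {}  (empty — regression defined)
  G \ add = {ball_in(b1,rmB), ball_in(b5,rmD), robot_in(rmA)} \ {robot_in(rmA)} = {ball_in(b1,rmB), ball_in(b5,rmD)}
  ∪ pre   = {ball_in(b1,rmB), ball_in(b5,rmD)} ∪ {robot_in(rmB)}
          = {ball_in(b1,rmB), ball_in(b5,rmD), robot_in(rmB)}

== RESULT ==
["ball_in(b1,rmB)", "ball_in(b5,rmD)", "robot_in(rmB)"]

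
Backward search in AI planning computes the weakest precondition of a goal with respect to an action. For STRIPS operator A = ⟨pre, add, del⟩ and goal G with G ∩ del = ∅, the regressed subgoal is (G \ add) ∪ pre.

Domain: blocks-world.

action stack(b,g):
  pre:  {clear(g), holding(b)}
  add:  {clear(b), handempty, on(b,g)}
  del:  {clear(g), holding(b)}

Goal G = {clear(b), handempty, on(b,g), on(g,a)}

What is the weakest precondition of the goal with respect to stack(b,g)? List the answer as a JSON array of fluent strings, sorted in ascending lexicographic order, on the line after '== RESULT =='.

Compute (G \ add) ∪ pre:
  G ∩ del = {}  (empty — regression defined)
  G \ add = {clear(b), handempty, on(b,g), on(g,a)} \ {clear(b), handempty, on(b,g)} = {on(g,a)}
  ∪ pre   = {on(g,a)} ∪ {clear(g), holding(b)}
          = {clear(g), holding(b), on(g,a)}

== RESULT ==
["clear(g)", "holding(b)", "on(g,a)"]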